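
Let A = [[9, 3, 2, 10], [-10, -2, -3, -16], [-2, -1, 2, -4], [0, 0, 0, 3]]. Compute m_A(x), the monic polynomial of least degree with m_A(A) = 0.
The characteristic polynomial factors as (x - 3)^4. The minimal polynomial is ∏(x - λ)^{k_λ} where k_λ is the size of the largest Jordan block at λ.

For λ = 3: rank(A - 3I) = 2, and the largest Jordan block has size 3 (the smallest k with rank((A - 3I)^k) = rank((A - 3I)^(k+1))).

So m_A(x) = (x - 3)^3.

m_A(x) = (x - 3)^3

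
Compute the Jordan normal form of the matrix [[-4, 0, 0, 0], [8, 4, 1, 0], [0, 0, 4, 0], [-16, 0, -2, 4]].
The characteristic polynomial is det(xI - A) = (x - 4)^3(x + 4), so the eigenvalues are -4 (algebraic multiplicity 1), 4 (algebraic multiplicity 3).

For λ = -4: algebraic multiplicity 1 gives one 1×1 block.

For λ = 4: rank(A - 4I) = 2, rank((A - 4I)^2) = 1. The eigenspace has dimension 4 - 2 = 2, so there are 2 Jordan blocks; the rank sequence gives block sizes [2, 1].

Assembling the blocks gives the Jordan form J above.

J = [[-4, 0, 0, 0], [0, 4, 1, 0], [0, 0, 4, 0], [0, 0, 0, 4]]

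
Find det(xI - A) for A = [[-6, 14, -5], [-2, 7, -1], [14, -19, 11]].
χ_A(x) = (x - 4)^3

xI - A = [[x + 6, -14, 5], [2, x - 7, 1], [-14, 19, x - 11]].

Expanding det(xI - A) along the first row:
det(xI - A) = + (x + 6)·det([[x - 7, 1], [19, x - 11]]) - (-14)·det([[2, 1], [-14, x - 11]]) + (5)·det([[2, x - 7], [-14, 19]]).

Evaluating gives χ_A(x) = x^3 - 12x^2 + 48x - 64 = (x - 4)^3.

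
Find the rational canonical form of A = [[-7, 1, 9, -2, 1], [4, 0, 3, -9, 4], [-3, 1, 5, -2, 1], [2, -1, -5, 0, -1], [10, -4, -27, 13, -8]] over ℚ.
The invariant factors of A (the non-unit diagonal entries of the Smith normal form of xI - A over ℚ[x]) are x + 4, x^2(x + 2)(x + 4), each dividing the next. The characteristic polynomial is their product, x^2(x + 2)(x + 4)^2.

The rational canonical form is the block-diagonal matrix of companion matrices C(f_i):
R = [[-4, 0, 0, 0, 0], [0, 0, 0, 0, 0], [0, 1, 0, 0, 0], [0, 0, 1, 0, -8], [0, 0, 0, 1, -6]].

R = [[-4, 0, 0, 0, 0], [0, 0, 0, 0, 0], [0, 1, 0, 0, 0], [0, 0, 1, 0, -8], [0, 0, 0, 1, -6]]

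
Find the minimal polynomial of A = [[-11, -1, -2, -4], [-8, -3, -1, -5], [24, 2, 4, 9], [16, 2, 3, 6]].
m_A(x) = (x + 1)^3

The characteristic polynomial factors as (x + 1)^4. The minimal polynomial is ∏(x - λ)^{k_λ} where k_λ is the size of the largest Jordan block at λ.

For λ = -1: rank(A + I) = 2, and the largest Jordan block has size 3 (the smallest k with rank((A + I)^k) = rank((A + I)^(k+1))).

So m_A(x) = (x + 1)^3.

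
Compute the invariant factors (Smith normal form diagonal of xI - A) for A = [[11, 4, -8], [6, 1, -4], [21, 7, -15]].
The Jordan structure of A has elementary divisors (x + 1)^2, (x + 1). Arranging the block sizes at each eigenvalue in decreasing order and taking row products gives the invariant factors.

Invariant factors (smallest first, each dividing the next): x + 1, (x + 1)^2.

Check: the last factor (x + 1)^2 is the minimal polynomial, and the product (x + 1)^3 is the characteristic polynomial.

x + 1, (x + 1)^2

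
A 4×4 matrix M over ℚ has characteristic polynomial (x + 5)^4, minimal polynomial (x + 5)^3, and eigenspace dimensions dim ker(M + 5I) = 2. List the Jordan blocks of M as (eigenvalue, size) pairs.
λ = -5: algebraic multiplicity 4 (exponent in χ_M), largest block size 3 (exponent in m_M), 2 blocks (geometric multiplicity). These force block sizes [3, 1].

Jordan blocks: (-5, 3), (-5, 1)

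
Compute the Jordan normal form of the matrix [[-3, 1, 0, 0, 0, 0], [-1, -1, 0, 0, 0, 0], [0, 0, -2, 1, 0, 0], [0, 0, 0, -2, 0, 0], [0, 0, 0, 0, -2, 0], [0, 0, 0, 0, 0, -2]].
The characteristic polynomial is det(xI - A) = (x + 2)^6, so the eigenvalues are -2 (algebraic multiplicity 6).

For λ = -2: rank(A + 2I) = 2, rank((A + 2I)^2) = 0. The eigenspace has dimension 6 - 2 = 4, so there are 4 Jordan blocks; the rank sequence gives block sizes [2, 2, 1, 1].

Assembling the blocks gives the Jordan form J above.

J = [[-2, 1, 0, 0, 0, 0], [0, -2, 0, 0, 0, 0], [0, 0, -2, 1, 0, 0], [0, 0, 0, -2, 0, 0], [0, 0, 0, 0, -2, 0], [0, 0, 0, 0, 0, -2]]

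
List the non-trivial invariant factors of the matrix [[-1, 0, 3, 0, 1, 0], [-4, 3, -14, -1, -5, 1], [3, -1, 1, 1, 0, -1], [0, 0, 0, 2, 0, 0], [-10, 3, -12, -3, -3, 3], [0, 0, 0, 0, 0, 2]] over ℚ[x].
x - 2, x - 2, (x - 2)^2(x + 2)^2

The Jordan structure of A has elementary divisors (x + 2)^2, (x - 2)^2, (x - 2), (x - 2). Arranging the block sizes at each eigenvalue in decreasing order and taking row products gives the invariant factors.

Invariant factors (smallest first, each dividing the next): x - 2, x - 2, (x - 2)^2(x + 2)^2.

Check: the last factor (x - 2)^2(x + 2)^2 is the minimal polynomial, and the product (x - 2)^4(x + 2)^2 is the characteristic polynomial.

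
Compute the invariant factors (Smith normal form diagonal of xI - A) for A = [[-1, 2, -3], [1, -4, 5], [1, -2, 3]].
The Jordan structure of A has elementary divisors (x + 2), x^2. Arranging the block sizes at each eigenvalue in decreasing order and taking row products gives the invariant factors.

Invariant factors (smallest first, each dividing the next): x^2(x + 2).

Check: the last factor x^2(x + 2) is the minimal polynomial, and the product x^2(x + 2) is the characteristic polynomial.

x^2(x + 2)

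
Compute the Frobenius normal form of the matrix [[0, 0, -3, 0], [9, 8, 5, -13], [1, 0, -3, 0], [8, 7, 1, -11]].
R = [[0, -3, 0, 0], [1, -3, 0, 0], [0, 0, 0, -3], [0, 0, 1, -3]]

The invariant factors of A (the non-unit diagonal entries of the Smith normal form of xI - A over ℚ[x]) are x^2 + 3x + 3, x^2 + 3x + 3, each dividing the next. The characteristic polynomial is their product, (x^2 + 3x + 3)^2.

The rational canonical form is the block-diagonal matrix of companion matrices C(f_i):
R = [[0, -3, 0, 0], [1, -3, 0, 0], [0, 0, 0, -3], [0, 0, 1, -3]].

Note the characteristic polynomial does not split into linear factors over ℚ, so A has no Jordan form over ℚ; the rational canonical form exists over any field.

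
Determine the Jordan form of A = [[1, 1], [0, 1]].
J = [[1, 1], [0, 1]]

The characteristic polynomial is det(xI - A) = (x - 1)^2, so the eigenvalues are 1 (algebraic multiplicity 2).

For λ = 1: rank(A - I) = 1, rank((A - I)^2) = 0. The eigenspace has dimension 2 - 1 = 1, so there is 1 Jordan block; the rank sequence gives block sizes [2].

Assembling the blocks gives the Jordan form J above.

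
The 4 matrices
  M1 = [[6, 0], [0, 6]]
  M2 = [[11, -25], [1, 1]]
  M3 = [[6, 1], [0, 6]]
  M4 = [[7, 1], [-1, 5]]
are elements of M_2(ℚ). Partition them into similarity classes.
2 classes: {M1}, {M2, M3, M4}

Characteristic polynomials: χ_{M1} = (x - 6)^2, χ_{M2} = (x - 6)^2, χ_{M3} = (x - 6)^2, χ_{M4} = (x - 6)^2.

{M1}: invariant factors x - 6, x - 6.

{M2, M3, M4}: invariant factors (x - 6)^2.

Matrices are similar if and only if their invariant-factor lists agree; the partition into similarity classes is {M1}, {M2, M3, M4}.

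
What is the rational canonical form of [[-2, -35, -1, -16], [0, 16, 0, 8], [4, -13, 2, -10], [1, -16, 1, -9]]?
The invariant factors of A (the non-unit diagonal entries of the Smith normal form of xI - A over ℚ[x]) are (x - 4)(x + 1)(x^2 - 4x + 2), each dividing the next. The characteristic polynomial is their product, (x - 4)(x + 1)(x^2 - 4x + 2).

The rational canonical form is the block-diagonal matrix of companion matrices C(f_i):
R = [[0, 0, 0, 8], [1, 0, 0, -10], [0, 1, 0, -10], [0, 0, 1, 7]].

Note the characteristic polynomial does not split into linear factors over ℚ, so A has no Jordan form over ℚ; the rational canonical form exists over any field.

R = [[0, 0, 0, 8], [1, 0, 0, -10], [0, 1, 0, -10], [0, 0, 1, 7]]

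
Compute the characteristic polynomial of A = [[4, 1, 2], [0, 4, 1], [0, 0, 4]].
χ_A(x) = (x - 4)^3

xI - A = [[x - 4, -1, -2], [0, x - 4, -1], [0, 0, x - 4]].

Expanding det(xI - A) along the first row:
det(xI - A) = + (x - 4)·det([[x - 4, -1], [0, x - 4]]) - (-1)·det([[0, -1], [0, x - 4]]) + (-2)·det([[0, x - 4], [0, 0]]).

Evaluating gives χ_A(x) = x^3 - 12x^2 + 48x - 64 = (x - 4)^3.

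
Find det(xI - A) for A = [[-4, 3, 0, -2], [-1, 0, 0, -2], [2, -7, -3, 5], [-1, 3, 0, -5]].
χ_A(x) = (x + 3)^4

xI - A = [[x + 4, -3, 0, 2], [1, x, 0, 2], [-2, 7, x + 3, -5], [1, -3, 0, x + 5]].

Expanding det(xI - A) along the first row:
det(xI - A) = + (x + 4)·det([[x, 0, 2], [7, x + 3, -5], [-3, 0, x + 5]]) - (-3)·det([[1, 0, 2], [-2, x + 3, -5], [1, 0, x + 5]]) + (0)·det([[1, x, 2], [-2, 7, -5], [1, -3, x + 5]]) - (2)·det([[1, x, 0], [-2, 7, x + 3], [1, -3, 0]]).

Evaluating gives χ_A(x) = x^4 + 12x^3 + 54x^2 + 108x + 81 = (x + 3)^4.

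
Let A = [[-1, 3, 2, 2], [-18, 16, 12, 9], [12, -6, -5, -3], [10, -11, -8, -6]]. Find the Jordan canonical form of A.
The characteristic polynomial is det(xI - A) = (x - 1)^4, so the eigenvalues are 1 (algebraic multiplicity 4).

For λ = 1: rank(A - I) = 2, rank((A - I)^2) = 1, rank((A - I)^3) = 0. The eigenspace has dimension 4 - 2 = 2, so there are 2 Jordan blocks; the rank sequence gives block sizes [3, 1].

Assembling the blocks gives the Jordan form J above.

J = [[1, 1, 0, 0], [0, 1, 1, 0], [0, 0, 1, 0], [0, 0, 0, 1]]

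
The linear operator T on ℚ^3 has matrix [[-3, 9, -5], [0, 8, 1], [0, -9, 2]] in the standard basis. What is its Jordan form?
The characteristic polynomial is det(xI - A) = (x - 5)^2(x + 3), so the eigenvalues are -3 (algebraic multiplicity 1), 5 (algebraic multiplicity 2).

For λ = -3: algebraic multiplicity 1 gives one 1×1 block.

For λ = 5: rank(A - 5I) = 2, rank((A - 5I)^2) = 1. The eigenspace has dimension 3 - 2 = 1, so there is 1 Jordan block; the rank sequence gives block sizes [2].

Assembling the blocks gives the Jordan form J above.

J = [[-3, 0, 0], [0, 5, 1], [0, 0, 5]]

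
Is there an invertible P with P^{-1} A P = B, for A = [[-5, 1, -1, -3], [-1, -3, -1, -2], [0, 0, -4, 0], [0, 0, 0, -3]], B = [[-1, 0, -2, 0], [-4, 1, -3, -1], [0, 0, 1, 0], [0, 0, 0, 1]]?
trace(A) = -15 but trace(B) = 2. The trace is a similarity invariant, so A and B are not similar.

No.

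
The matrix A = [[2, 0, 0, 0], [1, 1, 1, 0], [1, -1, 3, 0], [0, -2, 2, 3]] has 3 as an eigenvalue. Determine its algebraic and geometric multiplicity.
algebraic multiplicity 1, geometric multiplicity 1

The characteristic polynomial is (x - 3)(x - 2)^3, so the factor x - 3 appears with exponent 1: the algebraic multiplicity is 1.

rank(A - 3I) = 3, so the eigenspace has dimension 4 - 3 = 1: the geometric multiplicity is 1.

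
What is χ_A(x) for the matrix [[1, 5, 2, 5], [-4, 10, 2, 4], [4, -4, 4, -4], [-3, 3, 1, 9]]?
χ_A(x) = (x - 6)^4

xI - A = [[x - 1, -5, -2, -5], [4, x - 10, -2, -4], [-4, 4, x - 4, 4], [3, -3, -1, x - 9]].

Expanding det(xI - A) along the first row:
det(xI - A) = + (x - 1)·det([[x - 10, -2, -4], [4, x - 4, 4], [-3, -1, x - 9]]) - (-5)·det([[4, -2, -4], [-4, x - 4, 4], [3, -1, x - 9]]) + (-2)·det([[4, x - 10, -4], [-4, 4, 4], [3, -3, x - 9]]) - (-5)·det([[4, x - 10, -2], [-4, 4, x - 4], [3, -3, -1]]).

Evaluating gives χ_A(x) = x^4 - 24x^3 + 216x^2 - 864x + 1296 = (x - 6)^4.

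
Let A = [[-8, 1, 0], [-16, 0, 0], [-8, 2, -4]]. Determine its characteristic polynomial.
χ_A(x) = (x + 4)^3

xI - A = [[x + 8, -1, 0], [16, x, 0], [8, -2, x + 4]].

Expanding det(xI - A) along the first row:
det(xI - A) = + (x + 8)·det([[x, 0], [-2, x + 4]]) - (-1)·det([[16, 0], [8, x + 4]]) + (0)·det([[16, x], [8, -2]]).

Evaluating gives χ_A(x) = x^3 + 12x^2 + 48x + 64 = (x + 4)^3.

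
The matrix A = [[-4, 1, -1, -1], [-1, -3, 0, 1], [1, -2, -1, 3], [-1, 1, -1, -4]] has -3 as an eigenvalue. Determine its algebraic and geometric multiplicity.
algebraic multiplicity 4, geometric multiplicity 2

The characteristic polynomial is (x + 3)^4, so the factor x + 3 appears with exponent 4: the algebraic multiplicity is 4.

rank(A + 3I) = 2, so the eigenspace has dimension 4 - 2 = 2: the geometric multiplicity is 2.

Since 2 < 4, A is not diagonalizable.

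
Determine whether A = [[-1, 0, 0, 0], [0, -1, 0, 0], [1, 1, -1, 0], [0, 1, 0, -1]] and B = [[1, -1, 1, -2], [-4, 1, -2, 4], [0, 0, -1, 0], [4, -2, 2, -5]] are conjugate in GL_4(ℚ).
Both have characteristic polynomial (x + 1)^4 and minimal polynomial (x + 1)^2. But rank(A + I) = 2 for A while rank(B + I) = 1 for B, so the number of Jordan blocks at λ = -1 differs. A and B are not similar.

No.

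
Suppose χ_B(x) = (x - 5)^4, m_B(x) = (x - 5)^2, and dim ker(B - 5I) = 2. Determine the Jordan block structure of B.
Jordan blocks: (5, 2), (5, 2)

λ = 5: algebraic multiplicity 4 (exponent in χ_B), largest block size 2 (exponent in m_B), 2 blocks (geometric multiplicity). These force block sizes [2, 2].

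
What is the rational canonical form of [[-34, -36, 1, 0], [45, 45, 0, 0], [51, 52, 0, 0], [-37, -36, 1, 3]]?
The invariant factors of A (the non-unit diagonal entries of the Smith normal form of xI - A over ℚ[x]) are x - 3, (x - 5)(x - 3)^2, each dividing the next. The characteristic polynomial is their product, (x - 5)(x - 3)^3.

The rational canonical form is the block-diagonal matrix of companion matrices C(f_i):
R = [[3, 0, 0, 0], [0, 0, 0, 45], [0, 1, 0, -39], [0, 0, 1, 11]].

R = [[3, 0, 0, 0], [0, 0, 0, 45], [0, 1, 0, -39], [0, 0, 1, 11]]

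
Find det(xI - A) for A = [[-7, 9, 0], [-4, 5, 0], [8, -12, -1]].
χ_A(x) = (x + 1)^3

xI - A = [[x + 7, -9, 0], [4, x - 5, 0], [-8, 12, x + 1]].

Expanding det(xI - A) along the first row:
det(xI - A) = + (x + 7)·det([[x - 5, 0], [12, x + 1]]) - (-9)·det([[4, 0], [-8, x + 1]]) + (0)·det([[4, x - 5], [-8, 12]]).

Evaluating gives χ_A(x) = x^3 + 3x^2 + 3x + 1 = (x + 1)^3.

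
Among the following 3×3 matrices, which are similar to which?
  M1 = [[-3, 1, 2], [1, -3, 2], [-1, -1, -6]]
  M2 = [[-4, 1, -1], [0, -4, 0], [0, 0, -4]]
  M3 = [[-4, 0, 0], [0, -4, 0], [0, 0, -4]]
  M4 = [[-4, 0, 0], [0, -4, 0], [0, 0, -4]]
Characteristic polynomials: χ_{M1} = (x + 4)^3, χ_{M2} = (x + 4)^3, χ_{M3} = (x + 4)^3, χ_{M4} = (x + 4)^3.

{M1, M2}: invariant factors x + 4, (x + 4)^2.

{M3, M4}: invariant factors x + 4, x + 4, x + 4.

Matrices are similar if and only if their invariant-factor lists agree; the partition into similarity classes is {M1, M2}, {M3, M4}.

2 classes: {M1, M2}, {M3, M4}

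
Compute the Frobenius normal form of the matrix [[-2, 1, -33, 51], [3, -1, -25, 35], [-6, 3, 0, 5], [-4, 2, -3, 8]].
The invariant factors of A (the non-unit diagonal entries of the Smith normal form of xI - A over ℚ[x]) are (x - 3)^2(x - 1)(x + 2), each dividing the next. The characteristic polynomial is their product, (x - 3)^2(x - 1)(x + 2).

The rational canonical form is the block-diagonal matrix of companion matrices C(f_i):
R = [[0, 0, 0, 18], [1, 0, 0, -21], [0, 1, 0, -1], [0, 0, 1, 5]].

R = [[0, 0, 0, 18], [1, 0, 0, -21], [0, 1, 0, -1], [0, 0, 1, 5]]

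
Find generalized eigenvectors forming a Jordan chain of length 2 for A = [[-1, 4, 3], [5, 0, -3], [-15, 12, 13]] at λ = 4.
v_1 = [[0, 1, -1]]^T, v_2 = [[1, -1, 3]]^T

We seek v_1 ∈ ker((A - 4I)^2) \ ker(A - 4I), then set v_{i+1} = (A - 4I) v_i.

One such chain is v_1 = [[0, 1, -1]]^T, v_2 = [[1, -1, 3]]^T. Check: (A - 4I) v_2 = [[0, 0, 0]]^T = 0.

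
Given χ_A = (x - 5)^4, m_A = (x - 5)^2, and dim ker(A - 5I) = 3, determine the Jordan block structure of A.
Jordan blocks: (5, 2), (5, 1), (5, 1)

λ = 5: algebraic multiplicity 4 (exponent in χ_A), largest block size 2 (exponent in m_A), 3 blocks (geometric multiplicity). These force block sizes [2, 1, 1].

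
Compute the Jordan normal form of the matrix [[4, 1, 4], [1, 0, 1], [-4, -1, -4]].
J = [[0, 1, 0], [0, 0, 1], [0, 0, 0]]

The characteristic polynomial is det(xI - A) = x^3, so the eigenvalues are 0 (algebraic multiplicity 3).

For λ = 0: rank(A) = 2, rank(A^2) = 1, rank(A^3) = 0. The eigenspace has dimension 3 - 2 = 1, so there is 1 Jordan block; the rank sequence gives block sizes [3].

Assembling the blocks gives the Jordan form J above.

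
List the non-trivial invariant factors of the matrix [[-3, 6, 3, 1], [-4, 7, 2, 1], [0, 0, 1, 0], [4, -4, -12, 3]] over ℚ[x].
The Jordan structure of A has elementary divisors (x - 1)^2, (x - 3)^2. Arranging the block sizes at each eigenvalue in decreasing order and taking row products gives the invariant factors.

Invariant factors (smallest first, each dividing the next): (x - 3)^2(x - 1)^2.

Check: the last factor (x - 3)^2(x - 1)^2 is the minimal polynomial, and the product (x - 3)^2(x - 1)^2 is the characteristic polynomial.

(x - 3)^2(x - 1)^2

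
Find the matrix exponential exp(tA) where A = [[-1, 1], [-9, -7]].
A has Jordan form J = [[-4, 1], [0, -4]] with A = PJP^{-1}, so e^{tA} = P e^{tJ} P^{-1}.

For a Jordan block J_k(λ), e^{tJ_k(λ)} = e^{λt} · (I + tN + t^2 N^2/2! + ... + t^{k-1} N^{k-1}/(k-1)!) where N is the nilpotent superdiagonal part.

Assembling the blocks and conjugating back gives the entries of e^{tA} as shown above.

e^{tA} = [[(3*t + 1)*e^{-4*t}, t*e^{-4*t}], [-9*t*e^{-4*t}, (1 - 3*t)*e^{-4*t}]]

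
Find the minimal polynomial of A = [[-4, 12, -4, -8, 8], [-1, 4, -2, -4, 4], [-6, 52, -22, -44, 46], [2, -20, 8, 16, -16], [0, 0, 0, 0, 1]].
m_A(x) = x(x - 1)(x + 2)^2

The characteristic polynomial factors as x(x - 1)(x + 2)^3. The minimal polynomial is ∏(x - λ)^{k_λ} where k_λ is the size of the largest Jordan block at λ.

For λ = -2: rank(A + 2I) = 3, and the largest Jordan block has size 2 (the smallest k with rank((A + 2I)^k) = rank((A + 2I)^(k+1))).
For λ = 0: rank(A) = 4, and the largest Jordan block has size 1 (the smallest k with rank(A^k) = rank(A^(k+1))).
For λ = 1: rank(A - I) = 4, and the largest Jordan block has size 1 (the smallest k with rank((A - I)^k) = rank((A - I)^(k+1))).

So m_A(x) = x(x - 1)(x + 2)^2.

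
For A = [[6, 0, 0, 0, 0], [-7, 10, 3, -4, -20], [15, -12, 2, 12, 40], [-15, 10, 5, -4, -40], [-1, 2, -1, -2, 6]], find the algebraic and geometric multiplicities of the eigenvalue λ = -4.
The characteristic polynomial is (x - 6)^4(x + 4), so the factor x + 4 appears with exponent 1: the algebraic multiplicity is 1.

rank(A + 4I) = 4, so the eigenspace has dimension 5 - 4 = 1: the geometric multiplicity is 1.

algebraic multiplicity 1, geometric multiplicity 1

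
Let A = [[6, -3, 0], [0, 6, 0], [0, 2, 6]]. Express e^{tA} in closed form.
e^{tA} = [[e^{6*t}, -3*t*e^{6*t}, 0], [0, e^{6*t}, 0], [0, 2*t*e^{6*t}, e^{6*t}]]

A has Jordan form J = [[6, 1, 0], [0, 6, 0], [0, 0, 6]] with A = PJP^{-1}, so e^{tA} = P e^{tJ} P^{-1}.

For a Jordan block J_k(λ), e^{tJ_k(λ)} = e^{λt} · (I + tN + t^2 N^2/2! + ... + t^{k-1} N^{k-1}/(k-1)!) where N is the nilpotent superdiagonal part.

Assembling the blocks and conjugating back gives the entries of e^{tA} as shown above.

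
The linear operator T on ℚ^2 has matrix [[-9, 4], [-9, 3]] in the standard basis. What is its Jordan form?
J = [[-3, 1], [0, -3]]

The characteristic polynomial is det(xI - A) = (x + 3)^2, so the eigenvalues are -3 (algebraic multiplicity 2).

For λ = -3: rank(A + 3I) = 1, rank((A + 3I)^2) = 0. The eigenspace has dimension 2 - 1 = 1, so there is 1 Jordan block; the rank sequence gives block sizes [2].

Assembling the blocks gives the Jordan form J above.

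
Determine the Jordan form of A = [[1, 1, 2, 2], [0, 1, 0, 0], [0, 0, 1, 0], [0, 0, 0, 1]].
The characteristic polynomial is det(xI - A) = (x - 1)^4, so the eigenvalues are 1 (algebraic multiplicity 4).

For λ = 1: rank(A - I) = 1, rank((A - I)^2) = 0. The eigenspace has dimension 4 - 1 = 3, so there are 3 Jordan blocks; the rank sequence gives block sizes [2, 1, 1].

Assembling the blocks gives the Jordan form J above.

J = [[1, 1, 0, 0], [0, 1, 0, 0], [0, 0, 1, 0], [0, 0, 0, 1]]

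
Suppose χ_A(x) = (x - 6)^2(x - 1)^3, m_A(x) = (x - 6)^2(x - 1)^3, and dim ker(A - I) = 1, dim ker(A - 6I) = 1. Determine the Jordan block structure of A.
λ = 1: algebraic multiplicity 3 (exponent in χ_A), largest block size 3 (exponent in m_A), 1 block (geometric multiplicity). This forces block sizes [3].
λ = 6: algebraic multiplicity 2 (exponent in χ_A), largest block size 2 (exponent in m_A), 1 block (geometric multiplicity). This forces block sizes [2].

Jordan blocks: (1, 3), (6, 2)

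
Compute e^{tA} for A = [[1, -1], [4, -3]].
A has Jordan form J = [[-1, 1], [0, -1]] with A = PJP^{-1}, so e^{tA} = P e^{tJ} P^{-1}.

For a Jordan block J_k(λ), e^{tJ_k(λ)} = e^{λt} · (I + tN + t^2 N^2/2! + ... + t^{k-1} N^{k-1}/(k-1)!) where N is the nilpotent superdiagonal part.

Assembling the blocks and conjugating back gives the entries of e^{tA} as shown above.

e^{tA} = [[(2*t + 1)*e^{-t}, -t*e^{-t}], [4*t*e^{-t}, (1 - 2*t)*e^{-t}]]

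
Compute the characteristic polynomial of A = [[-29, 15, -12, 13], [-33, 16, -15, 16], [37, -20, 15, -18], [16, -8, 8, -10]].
xI - A = [[x + 29, -15, 12, -13], [33, x - 16, 15, -16], [-37, 20, x - 15, 18], [-16, 8, -8, x + 10]].

Expanding det(xI - A) along the first row:
det(xI - A) = + (x + 29)·det([[x - 16, 15, -16], [20, x - 15, 18], [8, -8, x + 10]]) - (-15)·det([[33, 15, -16], [-37, x - 15, 18], [-16, -8, x + 10]]) + (12)·det([[33, x - 16, -16], [-37, 20, 18], [-16, 8, x + 10]]) - (-13)·det([[33, x - 16, 15], [-37, 20, x - 15], [-16, 8, -8]]).

Evaluating gives χ_A(x) = x^4 + 8x^3 + 24x^2 + 32x + 16 = (x + 2)^4.

χ_A(x) = (x + 2)^4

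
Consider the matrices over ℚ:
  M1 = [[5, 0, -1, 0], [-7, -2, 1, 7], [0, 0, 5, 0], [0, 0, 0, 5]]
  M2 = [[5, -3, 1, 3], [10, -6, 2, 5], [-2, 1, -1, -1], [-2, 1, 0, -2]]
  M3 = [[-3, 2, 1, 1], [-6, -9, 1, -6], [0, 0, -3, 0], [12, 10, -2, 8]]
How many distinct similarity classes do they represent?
3 classes: {M1}, {M2}, {M3}

Characteristic polynomials: χ_{M1} = (x - 5)^3(x + 2), χ_{M2} = (x + 1)^4, χ_{M3} = (x - 3)(x + 3)^2(x + 4).

{M1}: invariant factors x - 5, (x - 5)^2(x + 2).

{M2}: invariant factors x + 1, (x + 1)^3.

{M3}: invariant factors (x - 3)(x + 3)^2(x + 4).

Matrices are similar if and only if their invariant-factor lists agree; the partition into similarity classes is {M1}, {M2}, {M3}.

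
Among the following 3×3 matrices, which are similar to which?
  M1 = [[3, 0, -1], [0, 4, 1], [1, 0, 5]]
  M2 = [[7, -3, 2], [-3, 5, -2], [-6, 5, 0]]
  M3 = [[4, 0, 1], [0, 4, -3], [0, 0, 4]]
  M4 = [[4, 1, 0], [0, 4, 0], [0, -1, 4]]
Characteristic polynomials: χ_{M1} = (x - 4)^3, χ_{M2} = (x - 4)^3, χ_{M3} = (x - 4)^3, χ_{M4} = (x - 4)^3.

{M1, M2}: invariant factors (x - 4)^3.

{M3, M4}: invariant factors x - 4, (x - 4)^2.

Matrices are similar if and only if their invariant-factor lists agree; the partition into similarity classes is {M1, M2}, {M3, M4}.

2 classes: {M1, M2}, {M3, M4}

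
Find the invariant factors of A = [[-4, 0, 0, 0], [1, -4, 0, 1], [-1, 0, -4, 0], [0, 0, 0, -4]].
The Jordan structure of A has elementary divisors (x + 4)^2, (x + 4)^2. Arranging the block sizes at each eigenvalue in decreasing order and taking row products gives the invariant factors.

Invariant factors (smallest first, each dividing the next): (x + 4)^2, (x + 4)^2.

Check: the last factor (x + 4)^2 is the minimal polynomial, and the product (x + 4)^4 is the characteristic polynomial.

(x + 4)^2, (x + 4)^2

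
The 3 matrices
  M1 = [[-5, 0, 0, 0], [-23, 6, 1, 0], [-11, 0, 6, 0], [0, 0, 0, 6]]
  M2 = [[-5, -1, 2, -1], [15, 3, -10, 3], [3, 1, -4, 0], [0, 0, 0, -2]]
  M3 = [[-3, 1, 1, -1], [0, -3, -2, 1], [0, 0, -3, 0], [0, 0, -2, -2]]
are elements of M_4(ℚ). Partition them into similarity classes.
Characteristic polynomials: χ_{M1} = (x - 6)^3(x + 5), χ_{M2} = (x + 2)^4, χ_{M3} = (x + 2)(x + 3)^3.

{M1}: invariant factors x - 6, (x - 6)^2(x + 5).

{M2}: invariant factors (x + 2)^2, (x + 2)^2.

{M3}: invariant factors x + 3, (x + 2)(x + 3)^2.

Matrices are similar if and only if their invariant-factor lists agree; the partition into similarity classes is {M1}, {M2}, {M3}.

3 classes: {M1}, {M2}, {M3}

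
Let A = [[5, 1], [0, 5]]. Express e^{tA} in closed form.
e^{tA} = [[e^{5*t}, t*e^{5*t}], [0, e^{5*t}]]

A has Jordan form J = [[5, 1], [0, 5]] with A = PJP^{-1}, so e^{tA} = P e^{tJ} P^{-1}.

For a Jordan block J_k(λ), e^{tJ_k(λ)} = e^{λt} · (I + tN + t^2 N^2/2! + ... + t^{k-1} N^{k-1}/(k-1)!) where N is the nilpotent superdiagonal part.

Assembling the blocks and conjugating back gives the entries of e^{tA} as shown above.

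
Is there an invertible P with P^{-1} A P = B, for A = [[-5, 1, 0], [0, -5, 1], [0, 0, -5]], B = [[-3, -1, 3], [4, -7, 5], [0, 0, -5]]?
Yes.

Two matrices over a field are similar if and only if they have the same invariant factors.

Both A and B have characteristic polynomial (x + 5)^3 and minimal polynomial (x + 5)^3. Computing further, both have invariant factors (x + 5)^3. Hence A and B are similar.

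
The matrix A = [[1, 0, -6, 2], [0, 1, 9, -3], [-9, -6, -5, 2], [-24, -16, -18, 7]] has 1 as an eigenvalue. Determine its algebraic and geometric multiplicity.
The characteristic polynomial is (x - 1)^4, so the factor x - 1 appears with exponent 4: the algebraic multiplicity is 4.

rank(A - I) = 2, so the eigenspace has dimension 4 - 2 = 2: the geometric multiplicity is 2.

Since 2 < 4, A is not diagonalizable.

algebraic multiplicity 4, geometric multiplicity 2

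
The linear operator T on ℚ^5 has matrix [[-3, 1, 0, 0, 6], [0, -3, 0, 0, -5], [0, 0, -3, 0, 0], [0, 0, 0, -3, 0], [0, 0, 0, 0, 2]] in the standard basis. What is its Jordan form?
J = [[-3, 1, 0, 0, 0], [0, -3, 0, 0, 0], [0, 0, -3, 0, 0], [0, 0, 0, -3, 0], [0, 0, 0, 0, 2]]

The characteristic polynomial is det(xI - A) = (x - 2)(x + 3)^4, so the eigenvalues are -3 (algebraic multiplicity 4), 2 (algebraic multiplicity 1).

For λ = -3: rank(A + 3I) = 2, rank((A + 3I)^2) = 1. The eigenspace has dimension 5 - 2 = 3, so there are 3 Jordan blocks; the rank sequence gives block sizes [2, 1, 1].

For λ = 2: algebraic multiplicity 1 gives one 1×1 block.

Assembling the blocks gives the Jordan form J above.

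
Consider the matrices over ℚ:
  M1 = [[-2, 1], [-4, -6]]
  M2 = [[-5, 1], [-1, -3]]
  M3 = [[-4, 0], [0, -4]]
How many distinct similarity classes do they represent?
Characteristic polynomials: χ_{M1} = (x + 4)^2, χ_{M2} = (x + 4)^2, χ_{M3} = (x + 4)^2.

{M1, M2}: invariant factors (x + 4)^2.

{M3}: invariant factors x + 4, x + 4.

Matrices are similar if and only if their invariant-factor lists agree; the partition into similarity classes is {M1, M2}, {M3}.

2 classes: {M1, M2}, {M3}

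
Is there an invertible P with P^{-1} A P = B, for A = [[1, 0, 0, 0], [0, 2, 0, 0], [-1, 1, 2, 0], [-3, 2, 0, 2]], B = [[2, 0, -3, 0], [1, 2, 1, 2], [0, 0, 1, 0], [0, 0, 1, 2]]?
Two matrices over a field are similar if and only if they have the same invariant factors.

Both A and B have characteristic polynomial (x - 2)^3(x - 1) and minimal polynomial (x - 2)^2(x - 1). Computing further, both have invariant factors x - 2, (x - 2)^2(x - 1). Hence A and B are similar.

Yes.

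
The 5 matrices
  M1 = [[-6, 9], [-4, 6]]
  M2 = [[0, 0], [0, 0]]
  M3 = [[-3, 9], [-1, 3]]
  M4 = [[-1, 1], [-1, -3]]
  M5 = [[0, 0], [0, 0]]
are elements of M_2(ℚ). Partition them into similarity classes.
Characteristic polynomials: χ_{M1} = x^2, χ_{M2} = x^2, χ_{M3} = x^2, χ_{M4} = (x + 2)^2, χ_{M5} = x^2.

{M1, M3}: invariant factors x^2.

{M2, M5}: invariant factors x, x.

{M4}: invariant factors (x + 2)^2.

Matrices are similar if and only if their invariant-factor lists agree; the partition into similarity classes is {M1, M3}, {M2, M5}, {M4}.

3 classes: {M1, M3}, {M2, M5}, {M4}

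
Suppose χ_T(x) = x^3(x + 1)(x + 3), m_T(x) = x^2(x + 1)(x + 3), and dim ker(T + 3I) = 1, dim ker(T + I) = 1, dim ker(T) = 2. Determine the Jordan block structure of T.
Jordan blocks: (-3, 1), (-1, 1), (0, 2), (0, 1)

λ = -3: algebraic multiplicity 1 (exponent in χ_T), largest block size 1 (exponent in m_T), 1 block (geometric multiplicity). This forces block sizes [1].
λ = -1: algebraic multiplicity 1 (exponent in χ_T), largest block size 1 (exponent in m_T), 1 block (geometric multiplicity). This forces block sizes [1].
λ = 0: algebraic multiplicity 3 (exponent in χ_T), largest block size 2 (exponent in m_T), 2 blocks (geometric multiplicity). These force block sizes [2, 1].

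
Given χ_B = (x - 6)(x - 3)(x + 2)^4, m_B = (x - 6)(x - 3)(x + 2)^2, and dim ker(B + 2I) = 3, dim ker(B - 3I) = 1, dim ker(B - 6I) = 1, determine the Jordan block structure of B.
λ = -2: algebraic multiplicity 4 (exponent in χ_B), largest block size 2 (exponent in m_B), 3 blocks (geometric multiplicity). These force block sizes [2, 1, 1].
λ = 3: algebraic multiplicity 1 (exponent in χ_B), largest block size 1 (exponent in m_B), 1 block (geometric multiplicity). This forces block sizes [1].
λ = 6: algebraic multiplicity 1 (exponent in χ_B), largest block size 1 (exponent in m_B), 1 block (geometric multiplicity). This forces block sizes [1].

Jordan blocks: (-2, 2), (-2, 1), (-2, 1), (3, 1), (6, 1)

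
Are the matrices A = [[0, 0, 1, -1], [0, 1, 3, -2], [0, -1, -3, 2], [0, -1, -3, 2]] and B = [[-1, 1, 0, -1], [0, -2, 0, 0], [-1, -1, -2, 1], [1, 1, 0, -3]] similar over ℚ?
trace(A) = 0 but trace(B) = -8. The trace is a similarity invariant, so A and B are not similar.

No.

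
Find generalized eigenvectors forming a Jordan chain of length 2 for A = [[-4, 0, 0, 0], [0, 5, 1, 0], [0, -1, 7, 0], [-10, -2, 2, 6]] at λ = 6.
v_1 = [[0, 0, 1, 0]]^T, v_2 = [[0, 1, 1, 2]]^T

We seek v_1 ∈ ker((A - 6I)^2) \ ker(A - 6I), then set v_{i+1} = (A - 6I) v_i.

One such chain is v_1 = [[0, 0, 1, 0]]^T, v_2 = [[0, 1, 1, 2]]^T. Check: (A - 6I) v_2 = [[0, 0, 0, 0]]^T = 0.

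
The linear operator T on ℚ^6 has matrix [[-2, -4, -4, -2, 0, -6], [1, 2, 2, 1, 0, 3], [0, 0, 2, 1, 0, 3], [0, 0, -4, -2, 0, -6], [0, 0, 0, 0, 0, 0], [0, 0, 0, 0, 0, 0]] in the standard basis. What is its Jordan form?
The characteristic polynomial is det(xI - A) = x^6, so the eigenvalues are 0 (algebraic multiplicity 6).

For λ = 0: rank(A) = 2, rank(A^2) = 0. The eigenspace has dimension 6 - 2 = 4, so there are 4 Jordan blocks; the rank sequence gives block sizes [2, 2, 1, 1].

Assembling the blocks gives the Jordan form J above.

J = [[0, 1, 0, 0, 0, 0], [0, 0, 0, 0, 0, 0], [0, 0, 0, 1, 0, 0], [0, 0, 0, 0, 0, 0], [0, 0, 0, 0, 0, 0], [0, 0, 0, 0, 0, 0]]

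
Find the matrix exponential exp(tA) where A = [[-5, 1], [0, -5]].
A has Jordan form J = [[-5, 1], [0, -5]] with A = PJP^{-1}, so e^{tA} = P e^{tJ} P^{-1}.

For a Jordan block J_k(λ), e^{tJ_k(λ)} = e^{λt} · (I + tN + t^2 N^2/2! + ... + t^{k-1} N^{k-1}/(k-1)!) where N is the nilpotent superdiagonal part.

Assembling the blocks and conjugating back gives the entries of e^{tA} as shown above.

e^{tA} = [[e^{-5*t}, t*e^{-5*t}], [0, e^{-5*t}]]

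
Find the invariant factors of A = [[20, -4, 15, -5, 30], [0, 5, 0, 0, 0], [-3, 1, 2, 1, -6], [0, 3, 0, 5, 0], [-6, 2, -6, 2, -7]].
x - 5, (x - 5)^2, (x - 5)^2

The Jordan structure of A has elementary divisors (x - 5)^2, (x - 5)^2, (x - 5). Arranging the block sizes at each eigenvalue in decreasing order and taking row products gives the invariant factors.

Invariant factors (smallest first, each dividing the next): x - 5, (x - 5)^2, (x - 5)^2.

Check: the last factor (x - 5)^2 is the minimal polynomial, and the product (x - 5)^5 is the characteristic polynomial.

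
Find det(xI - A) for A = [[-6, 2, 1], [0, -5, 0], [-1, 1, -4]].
xI - A = [[x + 6, -2, -1], [0, x + 5, 0], [1, -1, x + 4]].

Expanding det(xI - A) along the first row:
det(xI - A) = + (x + 6)·det([[x + 5, 0], [-1, x + 4]]) - (-2)·det([[0, 0], [1, x + 4]]) + (-1)·det([[0, x + 5], [1, -1]]).

Evaluating gives χ_A(x) = x^3 + 15x^2 + 75x + 125 = (x + 5)^3.

χ_A(x) = (x + 5)^3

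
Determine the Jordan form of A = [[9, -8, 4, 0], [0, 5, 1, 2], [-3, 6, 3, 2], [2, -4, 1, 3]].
J = [[5, 1, 0, 0], [0, 5, 1, 0], [0, 0, 5, 0], [0, 0, 0, 5]]

The characteristic polynomial is det(xI - A) = (x - 5)^4, so the eigenvalues are 5 (algebraic multiplicity 4).

For λ = 5: rank(A - 5I) = 2, rank((A - 5I)^2) = 1, rank((A - 5I)^3) = 0. The eigenspace has dimension 4 - 2 = 2, so there are 2 Jordan blocks; the rank sequence gives block sizes [3, 1].

Assembling the blocks gives the Jordan form J above.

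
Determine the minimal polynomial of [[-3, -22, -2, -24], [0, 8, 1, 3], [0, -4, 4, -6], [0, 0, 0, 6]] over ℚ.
m_A(x) = (x - 6)^2(x + 3)

The characteristic polynomial factors as (x - 6)^3(x + 3). The minimal polynomial is ∏(x - λ)^{k_λ} where k_λ is the size of the largest Jordan block at λ.

For λ = -3: rank(A + 3I) = 3, and the largest Jordan block has size 1 (the smallest k with rank((A + 3I)^k) = rank((A + 3I)^(k+1))).
For λ = 6: rank(A - 6I) = 2, and the largest Jordan block has size 2 (the smallest k with rank((A - 6I)^k) = rank((A - 6I)^(k+1))).

So m_A(x) = (x - 6)^2(x + 3).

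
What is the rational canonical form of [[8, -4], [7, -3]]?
The invariant factors of A (the non-unit diagonal entries of the Smith normal form of xI - A over ℚ[x]) are (x - 4)(x - 1), each dividing the next. The characteristic polynomial is their product, (x - 4)(x - 1).

The rational canonical form is the block-diagonal matrix of companion matrices C(f_i):
R = [[0, -4], [1, 5]].

R = [[0, -4], [1, 5]]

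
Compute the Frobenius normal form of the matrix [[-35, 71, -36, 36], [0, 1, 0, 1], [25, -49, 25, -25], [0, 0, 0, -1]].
The invariant factors of A (the non-unit diagonal entries of the Smith normal form of xI - A over ℚ[x]) are (x - 1)(x + 1)(x + 5)^2, each dividing the next. The characteristic polynomial is their product, (x - 1)(x + 1)(x + 5)^2.

The rational canonical form is the block-diagonal matrix of companion matrices C(f_i):
R = [[0, 0, 0, 25], [1, 0, 0, 10], [0, 1, 0, -24], [0, 0, 1, -10]].

R = [[0, 0, 0, 25], [1, 0, 0, 10], [0, 1, 0, -24], [0, 0, 1, -10]]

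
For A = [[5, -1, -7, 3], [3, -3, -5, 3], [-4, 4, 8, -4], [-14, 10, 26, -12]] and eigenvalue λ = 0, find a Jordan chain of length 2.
v_1 = [[1, -1, 1, 0]]^T, v_2 = [[-1, 1, 0, 2]]^T

We seek v_1 ∈ ker(A^2) \ ker(A), then set v_{i+1} = A v_i.

One such chain is v_1 = [[1, -1, 1, 0]]^T, v_2 = [[-1, 1, 0, 2]]^T. Check: A v_2 = [[0, 0, 0, 0]]^T = 0.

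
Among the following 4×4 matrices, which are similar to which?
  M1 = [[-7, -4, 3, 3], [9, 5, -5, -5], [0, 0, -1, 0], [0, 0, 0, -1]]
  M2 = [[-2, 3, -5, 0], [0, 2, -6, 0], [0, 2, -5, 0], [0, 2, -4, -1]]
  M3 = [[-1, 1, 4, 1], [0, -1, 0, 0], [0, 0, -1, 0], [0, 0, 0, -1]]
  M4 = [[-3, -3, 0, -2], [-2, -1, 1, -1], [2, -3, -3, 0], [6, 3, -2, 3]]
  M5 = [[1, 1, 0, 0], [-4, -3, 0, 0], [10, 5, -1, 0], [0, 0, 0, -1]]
3 classes: {M1, M4}, {M2}, {M3, M5}

Characteristic polynomials: χ_{M1} = (x + 1)^4, χ_{M2} = (x + 1)^2(x + 2)^2, χ_{M3} = (x + 1)^4, χ_{M4} = (x + 1)^4, χ_{M5} = (x + 1)^4.

{M1, M4}: invariant factors x + 1, (x + 1)^3.

{M2}: invariant factors x + 1, (x + 1)(x + 2)^2.

{M3, M5}: invariant factors x + 1, x + 1, (x + 1)^2.

Matrices are similar if and only if their invariant-factor lists agree; the partition into similarity classes is {M1, M4}, {M2}, {M3, M5}.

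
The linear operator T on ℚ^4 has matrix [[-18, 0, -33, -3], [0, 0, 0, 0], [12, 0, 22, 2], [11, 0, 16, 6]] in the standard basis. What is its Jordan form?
The characteristic polynomial is det(xI - A) = x^2(x - 5)^2, so the eigenvalues are 0 (algebraic multiplicity 2), 5 (algebraic multiplicity 2).

For λ = 0: rank(A) = 2. The eigenspace has dimension 4 - 2 = 2, so there are 2 Jordan blocks; the rank sequence gives block sizes [1, 1].

For λ = 5: rank(A - 5I) = 3, rank((A - 5I)^2) = 2. The eigenspace has dimension 4 - 3 = 1, so there is 1 Jordan block; the rank sequence gives block sizes [2].

Assembling the blocks gives the Jordan form J above.

J = [[0, 0, 0, 0], [0, 0, 0, 0], [0, 0, 5, 1], [0, 0, 0, 5]]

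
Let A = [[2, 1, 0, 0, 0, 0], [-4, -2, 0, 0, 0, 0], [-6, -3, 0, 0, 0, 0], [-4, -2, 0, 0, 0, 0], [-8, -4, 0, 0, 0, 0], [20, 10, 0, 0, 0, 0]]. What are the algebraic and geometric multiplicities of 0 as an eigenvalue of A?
algebraic multiplicity 6, geometric multiplicity 5

The characteristic polynomial is x^6, so the factor x appears with exponent 6: the algebraic multiplicity is 6.

rank(A) = 1, so the eigenspace has dimension 6 - 1 = 5: the geometric multiplicity is 5.

Since 5 < 6, A is not diagonalizable.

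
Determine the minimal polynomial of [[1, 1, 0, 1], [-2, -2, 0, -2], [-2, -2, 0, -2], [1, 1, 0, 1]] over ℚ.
The characteristic polynomial factors as x^4. The minimal polynomial is ∏(x - λ)^{k_λ} where k_λ is the size of the largest Jordan block at λ.

For λ = 0: rank(A) = 1, and the largest Jordan block has size 2 (the smallest k with rank(A^k) = rank(A^(k+1))).

So m_A(x) = x^2.

m_A(x) = x^2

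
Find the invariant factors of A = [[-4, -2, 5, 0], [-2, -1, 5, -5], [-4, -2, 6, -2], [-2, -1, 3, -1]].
The Jordan structure of A has elementary divisors x^2, x^2. Arranging the block sizes at each eigenvalue in decreasing order and taking row products gives the invariant factors.

Invariant factors (smallest first, each dividing the next): x^2, x^2.

Check: the last factor x^2 is the minimal polynomial, and the product x^4 is the characteristic polynomial.

x^2, x^2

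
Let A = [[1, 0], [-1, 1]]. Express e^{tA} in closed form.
e^{tA} = [[e^{t}, 0], [-t*e^{t}, e^{t}]]

A has Jordan form J = [[1, 1], [0, 1]] with A = PJP^{-1}, so e^{tA} = P e^{tJ} P^{-1}.

For a Jordan block J_k(λ), e^{tJ_k(λ)} = e^{λt} · (I + tN + t^2 N^2/2! + ... + t^{k-1} N^{k-1}/(k-1)!) where N is the nilpotent superdiagonal part.

Assembling the blocks and conjugating back gives the entries of e^{tA} as shown above.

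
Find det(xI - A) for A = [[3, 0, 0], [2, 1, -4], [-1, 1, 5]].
xI - A = [[x - 3, 0, 0], [-2, x - 1, 4], [1, -1, x - 5]].

Expanding det(xI - A) along the first row:
det(xI - A) = + (x - 3)·det([[x - 1, 4], [-1, x - 5]]) - (0)·det([[-2, 4], [1, x - 5]]) + (0)·det([[-2, x - 1], [1, -1]]).

Evaluating gives χ_A(x) = x^3 - 9x^2 + 27x - 27 = (x - 3)^3.

χ_A(x) = (x - 3)^3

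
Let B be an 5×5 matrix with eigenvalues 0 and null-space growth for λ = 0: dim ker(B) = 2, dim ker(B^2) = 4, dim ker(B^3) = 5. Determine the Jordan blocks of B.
λ = 0: successive nullity increments [2, 2, 1] count blocks of size ≥ k; block sizes are [3, 2].

Jordan blocks: (0, 3), (0, 2)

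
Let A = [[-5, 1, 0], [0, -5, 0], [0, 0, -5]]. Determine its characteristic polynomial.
xI - A = [[x + 5, -1, 0], [0, x + 5, 0], [0, 0, x + 5]].

Expanding det(xI - A) along the first row:
det(xI - A) = + (x + 5)·det([[x + 5, 0], [0, x + 5]]) - (-1)·det([[0, 0], [0, x + 5]]) + (0)·det([[0, x + 5], [0, 0]]).

Evaluating gives χ_A(x) = x^3 + 15x^2 + 75x + 125 = (x + 5)^3.

χ_A(x) = (x + 5)^3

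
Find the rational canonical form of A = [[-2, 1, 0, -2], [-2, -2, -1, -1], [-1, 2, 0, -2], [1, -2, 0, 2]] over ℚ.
R = [[0, 0, 0, 0], [1, 0, 0, 0], [0, 1, 0, 0], [0, 0, 1, -2]]

The invariant factors of A (the non-unit diagonal entries of the Smith normal form of xI - A over ℚ[x]) are x^3(x + 2), each dividing the next. The characteristic polynomial is their product, x^3(x + 2).

The rational canonical form is the block-diagonal matrix of companion matrices C(f_i):
R = [[0, 0, 0, 0], [1, 0, 0, 0], [0, 1, 0, 0], [0, 0, 1, -2]].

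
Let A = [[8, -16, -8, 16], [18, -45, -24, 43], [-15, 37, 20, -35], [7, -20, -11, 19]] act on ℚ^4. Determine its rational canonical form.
R = [[0, 0, 0, 8], [1, 0, 0, -12], [0, 1, 0, 4], [0, 0, 1, 2]]

The invariant factors of A (the non-unit diagonal entries of the Smith normal form of xI - A over ℚ[x]) are (x - 2)(x^3 - 4x + 4), each dividing the next. The characteristic polynomial is their product, (x - 2)(x^3 - 4x + 4).

The rational canonical form is the block-diagonal matrix of companion matrices C(f_i):
R = [[0, 0, 0, 8], [1, 0, 0, -12], [0, 1, 0, 4], [0, 0, 1, 2]].

Note the characteristic polynomial does not split into linear factors over ℚ, so A has no Jordan form over ℚ; the rational canonical form exists over any field.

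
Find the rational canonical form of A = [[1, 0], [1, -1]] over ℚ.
The invariant factors of A (the non-unit diagonal entries of the Smith normal form of xI - A over ℚ[x]) are (x - 1)(x + 1), each dividing the next. The characteristic polynomial is their product, (x - 1)(x + 1).

The rational canonical form is the block-diagonal matrix of companion matrices C(f_i):
R = [[0, 1], [1, 0]].

R = [[0, 1], [1, 0]]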